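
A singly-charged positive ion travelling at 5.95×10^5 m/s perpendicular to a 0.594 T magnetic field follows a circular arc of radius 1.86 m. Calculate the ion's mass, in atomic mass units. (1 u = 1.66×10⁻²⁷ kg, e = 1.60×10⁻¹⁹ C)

qvB = mv²/r ⇒ m = qBr/v.
m = (1×1.60×10^-19)(0.594)(1.86) / (5.95×10^5) = 2.97×10^-25 kg = 179 u.

m ≈ 179 u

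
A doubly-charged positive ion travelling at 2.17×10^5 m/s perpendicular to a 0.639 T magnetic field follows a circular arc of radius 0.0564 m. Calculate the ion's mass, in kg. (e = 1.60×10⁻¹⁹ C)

qvB = mv²/r ⇒ m = qBr/v.
m = (2×1.60×10^-19)(0.639)(0.0564) / (2.17×10^5) = 5.31×10^-26 kg.

m ≈ 5.31×10^-26 kg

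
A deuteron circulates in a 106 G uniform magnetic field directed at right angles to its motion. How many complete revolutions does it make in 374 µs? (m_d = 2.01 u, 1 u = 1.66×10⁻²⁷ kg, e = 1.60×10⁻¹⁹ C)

T = 2πm/(qB) = 2π(3.3366×10^-27) / [(1×1.60×10^-19)(0.0106)] = 1.2361×10^-5 s.
N = t/T = 3.74×10^-4 / 1.2361×10^-5 ≈ 30.26, so 30 complete revolutions.

N = 30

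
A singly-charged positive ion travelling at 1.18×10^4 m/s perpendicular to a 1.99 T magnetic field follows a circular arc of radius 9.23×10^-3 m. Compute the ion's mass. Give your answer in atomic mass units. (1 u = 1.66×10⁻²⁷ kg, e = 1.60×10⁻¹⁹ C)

m ≈ 150 u

qvB = mv²/r ⇒ m = qBr/v.
m = (1×1.60×10^-19)(1.99)(9.23×10^-3) / (1.18×10^4) = 2.49×10^-25 kg = 150 u.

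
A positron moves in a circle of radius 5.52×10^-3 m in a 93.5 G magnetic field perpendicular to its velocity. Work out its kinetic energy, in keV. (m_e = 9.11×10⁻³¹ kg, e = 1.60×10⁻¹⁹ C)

K ≈ 0.234 keV

v = qBr/m = (1×1.60×10^-19)(9.35×10^-3)(5.52×10^-3) / (9.11×10^-31) = 9.06×10^6 m/s.
K = ½mv² = 0.5·(9.11×10^-31)·(9.06×10^6)² = 3.74×10^-17 J = 0.234 keV.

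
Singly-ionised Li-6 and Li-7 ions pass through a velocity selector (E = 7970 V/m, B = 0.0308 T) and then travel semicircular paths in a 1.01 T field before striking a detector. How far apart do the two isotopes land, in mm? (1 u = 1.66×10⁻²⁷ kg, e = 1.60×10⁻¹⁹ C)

Δd ≈ 5.32 mm

Both emerge at v = E/B₁ = 2.59×10^5 m/s.
r = mv/(qB₂), so r₁ = 0.01595 m and r₂ = 0.01861 m, giving Δr = 2.66×10^-3 m.
After a semicircle each ion lands a diameter 2r from the entry slit, so the separation is 2Δr = 5.32×10^-3 m.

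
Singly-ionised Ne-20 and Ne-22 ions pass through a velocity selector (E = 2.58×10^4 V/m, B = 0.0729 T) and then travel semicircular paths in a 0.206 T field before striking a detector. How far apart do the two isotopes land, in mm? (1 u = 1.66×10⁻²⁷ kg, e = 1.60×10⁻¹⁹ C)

Δd ≈ 71.3 mm

Both emerge at v = E/B₁ = 3.54×10^5 m/s.
r = mv/(qB₂), so r₁ = 0.3565 m and r₂ = 0.3921 m, giving Δr = 0.0356 m.
After a semicircle each ion lands a diameter 2r from the entry slit, so the separation is 2Δr = 0.0713 m.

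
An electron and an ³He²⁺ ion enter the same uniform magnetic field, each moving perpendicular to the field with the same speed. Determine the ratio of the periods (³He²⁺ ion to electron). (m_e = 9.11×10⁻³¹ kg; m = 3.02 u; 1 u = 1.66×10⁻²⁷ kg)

ratio ≈ 2750

T = 2πm/(qB) is independent of speed, so T₂/T₁ = (m₂/q₂)/(m₁/q₁).
T_{³He²⁺ ion}/T_{electron} = (5.01×10^-27/2e) / (9.11×10^-31/1e) = 2750.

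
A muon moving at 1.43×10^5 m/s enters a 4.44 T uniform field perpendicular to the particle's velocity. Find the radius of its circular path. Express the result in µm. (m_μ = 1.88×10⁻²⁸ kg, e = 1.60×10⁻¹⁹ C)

The magnetic force provides the centripetal force: qvB = mv²/r, so r = mv/(qB).
r = (1.88×10^-28 kg)(1.43×10^5 m/s) / [(1×1.60×10^-19 C)(4.44 T)] = 3.78×10^-5 m.

r ≈ 37.8 µm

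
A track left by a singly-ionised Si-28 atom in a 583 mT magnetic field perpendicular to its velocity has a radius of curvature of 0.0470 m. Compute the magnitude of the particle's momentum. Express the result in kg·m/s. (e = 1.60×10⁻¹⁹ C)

Since qvB = mv²/r, the momentum p = mv = qBr.
p = (1×1.60×10^-19)(0.583)(0.0470) = 4.38×10^-21 kg·m/s.

p ≈ 4.38×10^-21 kg·m/s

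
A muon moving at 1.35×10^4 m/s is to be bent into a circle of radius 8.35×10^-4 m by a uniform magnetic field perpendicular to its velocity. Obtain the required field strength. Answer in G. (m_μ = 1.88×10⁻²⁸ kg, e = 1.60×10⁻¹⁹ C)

B ≈ 190 G

qvB = mv²/r gives B = mv/(qr).
B = (1.88×10^-28)(1.35×10^4) / [(1×1.60×10^-19)(8.35×10^-4)] = 0.0190 T.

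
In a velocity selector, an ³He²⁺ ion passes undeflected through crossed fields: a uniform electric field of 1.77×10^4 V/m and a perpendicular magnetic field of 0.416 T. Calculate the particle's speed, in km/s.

v ≈ 42.5 km/s

For zero net force, qE = qvB, so v = E/B.
v = (1.77×10^4) / (0.416) = 4.25×10^4 m/s.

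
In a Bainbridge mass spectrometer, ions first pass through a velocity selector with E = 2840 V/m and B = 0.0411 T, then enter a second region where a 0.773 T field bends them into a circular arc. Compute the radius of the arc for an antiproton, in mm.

r ≈ 0.933 mm

The selector passes v = E/B = 2840/0.0411 = 6.91×10^4 m/s.
In the deflection region, r = mv/(qB₂) = (1.67×10^-27)(6.91×10^4) / [(1×1.60×10^-19)(0.773)] = 9.33×10^-4 m.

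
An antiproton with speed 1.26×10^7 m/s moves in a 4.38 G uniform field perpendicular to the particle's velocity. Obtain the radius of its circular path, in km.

The magnetic force provides the centripetal force: qvB = mv²/r, so r = mv/(qB).
r = (1.67×10^-27 kg)(1.26×10^7 m/s) / [(1×1.60×10^-19 C)(4.38×10^-4 T)] = 300 m.

r ≈ 0.300 km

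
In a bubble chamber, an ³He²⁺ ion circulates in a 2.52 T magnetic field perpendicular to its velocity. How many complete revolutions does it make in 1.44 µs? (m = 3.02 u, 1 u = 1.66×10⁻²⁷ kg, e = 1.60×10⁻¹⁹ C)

T = 2πm/(qB) = 2π(5.0132×10^-27) / [(2×1.60×10^-19)(2.52)] = 3.9061×10^-8 s.
N = t/T = 1.44×10^-6 / 3.9061×10^-8 ≈ 36.87, so 36 complete revolutions.

N = 36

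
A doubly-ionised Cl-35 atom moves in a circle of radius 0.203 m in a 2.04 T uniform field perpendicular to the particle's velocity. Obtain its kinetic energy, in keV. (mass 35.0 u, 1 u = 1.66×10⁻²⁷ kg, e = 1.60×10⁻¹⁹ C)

K ≈ 945 keV

v = qBr/m = (2×1.60×10^-19)(2.04)(0.203) / (5.81×10^-26) = 2.28×10^6 m/s.
K = ½mv² = 0.5·(5.81×10^-26)·(2.28×10^6)² = 1.51×10^-13 J = 945 keV.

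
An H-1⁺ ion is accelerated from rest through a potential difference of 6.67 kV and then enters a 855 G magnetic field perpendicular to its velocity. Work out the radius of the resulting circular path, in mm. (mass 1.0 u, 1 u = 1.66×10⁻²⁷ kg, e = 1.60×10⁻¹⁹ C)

r ≈ 138 mm

The kinetic energy gained is K = qV = (1×1.60×10^-19)(6670) = 1.07×10^-15 J.
v = √(2K/m) = 1.13×10^6 m/s.
r = mv/(qB) = (1.66×10^-27)(1.13×10^6) / [(1×1.60×10^-19)(0.0855)] = 0.138 m.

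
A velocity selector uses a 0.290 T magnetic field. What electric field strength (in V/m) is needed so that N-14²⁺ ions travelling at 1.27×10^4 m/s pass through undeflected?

E ≈ 3680 V/m

qE = qvB ⇒ E = vB = (1.27×10^4)(0.290) = 3680 V/m.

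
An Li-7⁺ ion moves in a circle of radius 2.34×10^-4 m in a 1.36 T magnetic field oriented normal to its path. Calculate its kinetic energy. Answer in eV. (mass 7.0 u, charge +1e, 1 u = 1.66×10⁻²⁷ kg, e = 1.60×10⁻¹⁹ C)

K ≈ 0.697 eV

v = qBr/m = (1×1.60×10^-19)(1.36)(2.34×10^-4) / (1.16×10^-26) = 4380 m/s.
K = ½mv² = 0.5·(1.16×10^-26)·(4380)² = 1.12×10^-19 J = 0.697 eV.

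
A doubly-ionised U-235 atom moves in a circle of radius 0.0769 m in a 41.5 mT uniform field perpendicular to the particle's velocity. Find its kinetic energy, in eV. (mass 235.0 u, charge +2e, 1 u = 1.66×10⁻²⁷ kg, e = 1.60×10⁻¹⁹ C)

K ≈ 8.35 eV

v = qBr/m = (2×1.60×10^-19)(0.0415)(0.0769) / (3.90×10^-25) = 2620 m/s.
K = ½mv² = 0.5·(3.90×10^-25)·(2620)² = 1.34×10^-18 J = 8.35 eV.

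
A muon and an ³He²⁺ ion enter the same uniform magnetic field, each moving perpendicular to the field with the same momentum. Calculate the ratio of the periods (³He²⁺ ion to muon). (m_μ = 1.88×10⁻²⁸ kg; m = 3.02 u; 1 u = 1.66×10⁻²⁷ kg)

T = 2πm/(qB) is independent of speed, so T₂/T₁ = (m₂/q₂)/(m₁/q₁).
T_{³He²⁺ ion}/T_{muon} = (5.01×10^-27/2e) / (1.88×10^-28/1e) = 13.3.

ratio ≈ 13.3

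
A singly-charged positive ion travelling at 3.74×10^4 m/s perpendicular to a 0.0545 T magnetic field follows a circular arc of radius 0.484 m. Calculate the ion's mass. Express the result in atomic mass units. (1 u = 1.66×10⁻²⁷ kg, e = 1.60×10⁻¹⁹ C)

qvB = mv²/r ⇒ m = qBr/v.
m = (1×1.60×10^-19)(0.0545)(0.484) / (3.74×10^4) = 1.13×10^-25 kg = 68.0 u.

m ≈ 68.0 u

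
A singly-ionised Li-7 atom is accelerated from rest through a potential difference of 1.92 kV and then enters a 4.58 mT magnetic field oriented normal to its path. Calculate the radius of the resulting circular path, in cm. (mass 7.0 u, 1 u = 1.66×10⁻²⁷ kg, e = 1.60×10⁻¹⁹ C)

The kinetic energy gained is K = qV = (1×1.60×10^-19)(1920) = 3.07×10^-16 J.
v = √(2K/m) = 2.30×10^5 m/s.
r = mv/(qB) = (1.16×10^-26)(2.30×10^5) / [(1×1.60×10^-19)(4.58×10^-3)] = 3.65 m.

r ≈ 365 cm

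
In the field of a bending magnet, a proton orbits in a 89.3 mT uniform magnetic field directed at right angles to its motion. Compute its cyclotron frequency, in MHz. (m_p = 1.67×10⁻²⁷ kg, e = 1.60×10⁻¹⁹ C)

f ≈ 1.36 MHz

f = qB/(2πm) = (1×1.60×10^-19)(0.0893) / [2π(1.67×10^-27)] = 1.36×10^6 Hz.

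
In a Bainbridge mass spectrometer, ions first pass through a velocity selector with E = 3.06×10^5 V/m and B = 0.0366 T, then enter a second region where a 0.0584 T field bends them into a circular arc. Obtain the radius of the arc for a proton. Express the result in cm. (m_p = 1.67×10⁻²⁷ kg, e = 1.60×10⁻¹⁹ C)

r ≈ 149 cm

The selector passes v = E/B = 3.06×10^5/0.0366 = 8.36×10^6 m/s.
In the deflection region, r = mv/(qB₂) = (1.67×10^-27)(8.36×10^6) / [(1×1.60×10^-19)(0.0584)] = 1.49 m.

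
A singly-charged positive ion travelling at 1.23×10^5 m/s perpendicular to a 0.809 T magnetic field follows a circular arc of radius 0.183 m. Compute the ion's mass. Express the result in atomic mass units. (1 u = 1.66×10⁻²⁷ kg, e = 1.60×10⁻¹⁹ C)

qvB = mv²/r ⇒ m = qBr/v.
m = (1×1.60×10^-19)(0.809)(0.183) / (1.23×10^5) = 1.93×10^-25 kg = 116 u.

m ≈ 116 u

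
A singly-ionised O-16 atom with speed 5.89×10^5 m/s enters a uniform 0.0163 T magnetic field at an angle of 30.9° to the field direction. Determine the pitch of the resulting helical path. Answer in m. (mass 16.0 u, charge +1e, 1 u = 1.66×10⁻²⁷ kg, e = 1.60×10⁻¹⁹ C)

pitch ≈ 32.3 m

The velocity component along B is v∥ = v cos30.9° = 5.05×10^5 m/s.
The cyclotron period T = 2πm/(qB) = 6.40×10^-5 s is set by m, q, B alone.
Pitch = v∥·T = (5.05×10^5)(6.40×10^-5) = 32.3 m.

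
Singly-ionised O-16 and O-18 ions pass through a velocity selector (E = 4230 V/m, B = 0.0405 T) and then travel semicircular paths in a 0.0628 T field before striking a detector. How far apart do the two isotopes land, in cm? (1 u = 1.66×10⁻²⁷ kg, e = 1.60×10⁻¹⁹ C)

Both emerge at v = E/B₁ = 1.04×10^5 m/s.
r = mv/(qB₂), so r₁ = 0.2761 m and r₂ = 0.3106 m, giving Δr = 0.0345 m.
After a semicircle each ion lands a diameter 2r from the entry slit, so the separation is 2Δr = 0.0690 m.

Δd ≈ 6.90 cm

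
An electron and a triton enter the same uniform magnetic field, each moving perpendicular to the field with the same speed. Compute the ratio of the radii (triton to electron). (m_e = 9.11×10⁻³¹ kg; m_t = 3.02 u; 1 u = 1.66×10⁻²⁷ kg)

ratio ≈ 5500

r = mv/(qB) ⇒ at equal v, r ∝ m/q.
r_{triton}/r_{electron} = 5500.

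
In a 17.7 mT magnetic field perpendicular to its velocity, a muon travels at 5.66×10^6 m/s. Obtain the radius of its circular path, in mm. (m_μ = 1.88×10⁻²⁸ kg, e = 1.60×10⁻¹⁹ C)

r ≈ 376 mm

The magnetic force provides the centripetal force: qvB = mv²/r, so r = mv/(qB).
r = (1.88×10^-28 kg)(5.66×10^6 m/s) / [(1×1.60×10^-19 C)(0.0177 T)] = 0.376 m.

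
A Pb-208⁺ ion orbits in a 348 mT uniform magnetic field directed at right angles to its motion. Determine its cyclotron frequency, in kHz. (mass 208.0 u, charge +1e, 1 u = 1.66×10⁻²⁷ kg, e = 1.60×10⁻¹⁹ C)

f = qB/(2πm) = (1×1.60×10^-19)(0.348) / [2π(3.45×10^-25)] = 2.57×10^4 Hz.

f ≈ 25.7 kHz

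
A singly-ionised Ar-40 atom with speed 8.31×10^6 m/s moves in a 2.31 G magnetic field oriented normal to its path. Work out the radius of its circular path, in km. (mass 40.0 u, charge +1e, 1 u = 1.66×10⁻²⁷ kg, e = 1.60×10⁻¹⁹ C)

The magnetic force provides the centripetal force: qvB = mv²/r, so r = mv/(qB).
r = (6.64×10^-26 kg)(8.31×10^6 m/s) / [(1×1.60×10^-19 C)(2.31×10^-4 T)] = 1.49×10^4 m.

r ≈ 14.9 km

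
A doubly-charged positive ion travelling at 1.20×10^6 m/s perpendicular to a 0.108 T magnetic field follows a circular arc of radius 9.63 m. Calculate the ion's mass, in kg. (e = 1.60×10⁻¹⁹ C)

qvB = mv²/r ⇒ m = qBr/v.
m = (2×1.60×10^-19)(0.108)(9.63) / (1.20×10^6) = 2.77×10^-25 kg.

m ≈ 2.77×10^-25 kg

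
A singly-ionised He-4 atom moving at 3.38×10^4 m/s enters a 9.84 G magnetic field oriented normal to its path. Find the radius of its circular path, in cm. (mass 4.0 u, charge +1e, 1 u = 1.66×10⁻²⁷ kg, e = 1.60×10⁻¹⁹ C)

The magnetic force provides the centripetal force: qvB = mv²/r, so r = mv/(qB).
r = (6.64×10^-27 kg)(3.38×10^4 m/s) / [(1×1.60×10^-19 C)(9.84×10^-4 T)] = 1.43 m.

r ≈ 143 cm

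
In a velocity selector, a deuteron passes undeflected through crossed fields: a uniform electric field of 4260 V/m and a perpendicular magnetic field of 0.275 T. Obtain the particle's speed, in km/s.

v ≈ 15.5 km/s

For zero net force, qE = qvB, so v = E/B.
v = (4260) / (0.275) = 1.55×10^4 m/s.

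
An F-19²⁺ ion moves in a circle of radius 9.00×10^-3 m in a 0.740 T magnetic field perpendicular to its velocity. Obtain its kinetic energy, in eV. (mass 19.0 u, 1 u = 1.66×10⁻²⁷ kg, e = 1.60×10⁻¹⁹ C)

K ≈ 450 eV

v = qBr/m = (2×1.60×10^-19)(0.740)(9.00×10^-3) / (3.15×10^-26) = 6.76×10^4 m/s.
K = ½mv² = 0.5·(3.15×10^-26)·(6.76×10^4)² = 7.20×10^-17 J = 450 eV.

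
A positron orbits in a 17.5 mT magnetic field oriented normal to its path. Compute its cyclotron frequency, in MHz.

f ≈ 489 MHz

f = qB/(2πm) = (1×1.60×10^-19)(0.0175) / [2π(9.11×10^-31)] = 4.89×10^8 Hz.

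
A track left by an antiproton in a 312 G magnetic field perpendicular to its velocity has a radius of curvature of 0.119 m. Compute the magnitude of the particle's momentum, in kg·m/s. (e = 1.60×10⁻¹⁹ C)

p ≈ 5.94×10^-22 kg·m/s

Since qvB = mv²/r, the momentum p = mv = qBr.
p = (1×1.60×10^-19)(0.0312)(0.119) = 5.94×10^-22 kg·m/s.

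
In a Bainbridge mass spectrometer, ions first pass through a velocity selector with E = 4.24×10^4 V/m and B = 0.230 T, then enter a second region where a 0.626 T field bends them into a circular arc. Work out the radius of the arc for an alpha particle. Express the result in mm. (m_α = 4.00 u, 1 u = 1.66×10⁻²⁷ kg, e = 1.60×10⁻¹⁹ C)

The selector passes v = E/B = 4.24×10^4/0.230 = 1.84×10^5 m/s.
In the deflection region, r = mv/(qB₂) = (6.64×10^-27)(1.84×10^5) / [(2×1.60×10^-19)(0.626)] = 6.11×10^-3 m.

r ≈ 6.11 mm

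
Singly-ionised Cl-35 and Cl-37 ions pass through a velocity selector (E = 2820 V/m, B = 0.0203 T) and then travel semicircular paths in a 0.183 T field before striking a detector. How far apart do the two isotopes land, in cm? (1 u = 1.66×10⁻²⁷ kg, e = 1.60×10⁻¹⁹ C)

Δd ≈ 3.15 cm

Both emerge at v = E/B₁ = 1.39×10^5 m/s.
r = mv/(qB₂), so r₁ = 0.2757 m and r₂ = 0.2914 m, giving Δr = 0.0158 m.
After a semicircle each ion lands a diameter 2r from the entry slit, so the separation is 2Δr = 0.0315 m.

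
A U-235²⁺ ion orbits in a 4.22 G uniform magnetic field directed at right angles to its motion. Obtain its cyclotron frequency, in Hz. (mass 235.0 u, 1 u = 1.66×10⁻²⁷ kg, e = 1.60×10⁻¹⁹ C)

f ≈ 55.1 Hz

f = qB/(2πm) = (2×1.60×10^-19)(4.22×10^-4) / [2π(3.90×10^-25)] = 55.1 Hz.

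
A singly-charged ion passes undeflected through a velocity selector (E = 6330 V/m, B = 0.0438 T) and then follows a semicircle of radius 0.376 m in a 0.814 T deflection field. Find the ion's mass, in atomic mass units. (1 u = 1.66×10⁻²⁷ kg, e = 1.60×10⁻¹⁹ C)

v = E/B₁ = 1.45×10^5 m/s.
From r = mv/(qB₂), m = qB₂r/v = (1×1.60×10^-19)(0.814)(0.376) / (1.45×10^5) = 3.39×10^-25 kg.
In atomic mass units: m = 3.39×10^-25 / 1.66×10^-27 = 204 u.

m ≈ 204 u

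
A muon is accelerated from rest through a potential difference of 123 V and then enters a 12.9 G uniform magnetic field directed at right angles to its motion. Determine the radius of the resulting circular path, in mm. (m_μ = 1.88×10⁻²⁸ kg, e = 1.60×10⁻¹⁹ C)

The kinetic energy gained is K = qV = (1×1.60×10^-19)(123) = 1.97×10^-17 J.
v = √(2K/m) = 4.58×10^5 m/s.
r = mv/(qB) = (1.88×10^-28)(4.58×10^5) / [(1×1.60×10^-19)(1.29×10^-3)] = 0.417 m.

r ≈ 417 mm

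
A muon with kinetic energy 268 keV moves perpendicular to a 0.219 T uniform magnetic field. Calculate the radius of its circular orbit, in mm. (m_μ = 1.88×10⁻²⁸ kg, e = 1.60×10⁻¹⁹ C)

Convert the energy: K = 268 keV = 4.29×10^-14 J.
v = √(2K/m) = √(2·4.29×10^-14/1.88×10^-28) = 2.14×10^7 m/s.
r = mv/(qB) = (1.88×10^-28)(2.14×10^7) / [(1×1.60×10^-19)(0.219)] = 0.115 m.

r ≈ 115 mm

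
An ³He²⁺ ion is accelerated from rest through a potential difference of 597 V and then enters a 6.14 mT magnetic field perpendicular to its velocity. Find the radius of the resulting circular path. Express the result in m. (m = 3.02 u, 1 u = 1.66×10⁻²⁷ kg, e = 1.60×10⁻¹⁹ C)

r ≈ 0.704 m

The kinetic energy gained is K = qV = (2×1.60×10^-19)(597) = 1.91×10^-16 J.
v = √(2K/m) = 2.76×10^5 m/s.
r = mv/(qB) = (5.01×10^-27)(2.76×10^5) / [(2×1.60×10^-19)(6.14×10^-3)] = 0.704 m.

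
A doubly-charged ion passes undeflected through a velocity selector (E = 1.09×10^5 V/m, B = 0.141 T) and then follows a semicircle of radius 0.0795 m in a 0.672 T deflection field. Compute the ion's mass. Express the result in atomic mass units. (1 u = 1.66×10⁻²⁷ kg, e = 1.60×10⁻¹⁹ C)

v = E/B₁ = 7.73×10^5 m/s.
From r = mv/(qB₂), m = qB₂r/v = (2×1.60×10^-19)(0.672)(0.0795) / (7.73×10^5) = 2.21×10^-26 kg.
In atomic mass units: m = 2.21×10^-26 / 1.66×10^-27 = 13.3 u.

m ≈ 13.3 u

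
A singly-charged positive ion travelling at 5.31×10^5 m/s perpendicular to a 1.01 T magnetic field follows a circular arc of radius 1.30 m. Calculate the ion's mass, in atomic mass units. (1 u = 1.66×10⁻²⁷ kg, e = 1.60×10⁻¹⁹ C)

qvB = mv²/r ⇒ m = qBr/v.
m = (1×1.60×10^-19)(1.01)(1.30) / (5.31×10^5) = 3.96×10^-25 kg = 238 u.

m ≈ 238 u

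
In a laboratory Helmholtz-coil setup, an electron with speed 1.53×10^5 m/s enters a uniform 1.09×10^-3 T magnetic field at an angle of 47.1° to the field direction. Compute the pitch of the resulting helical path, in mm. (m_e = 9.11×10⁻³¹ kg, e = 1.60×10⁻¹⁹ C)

The velocity component along B is v∥ = v cos47.1° = 1.04×10^5 m/s.
The cyclotron period T = 2πm/(qB) = 3.28×10^-8 s is set by m, q, B alone.
Pitch = v∥·T = (1.04×10^5)(3.28×10^-8) = 3.42×10^-3 m.

pitch ≈ 3.42 mm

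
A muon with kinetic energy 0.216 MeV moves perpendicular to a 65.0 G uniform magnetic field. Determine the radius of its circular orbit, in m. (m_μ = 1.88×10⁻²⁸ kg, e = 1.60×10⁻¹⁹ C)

Convert the energy: K = 0.216 MeV = 3.46×10^-14 J.
v = √(2K/m) = √(2·3.46×10^-14/1.88×10^-28) = 1.92×10^7 m/s.
r = mv/(qB) = (1.88×10^-28)(1.92×10^7) / [(1×1.60×10^-19)(6.50×10^-3)] = 3.47 m.

r ≈ 3.47 m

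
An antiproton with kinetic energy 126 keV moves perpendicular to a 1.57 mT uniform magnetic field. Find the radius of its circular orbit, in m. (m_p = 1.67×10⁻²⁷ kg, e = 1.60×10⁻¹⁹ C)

r ≈ 32.7 m

Convert the energy: K = 126 keV = 2.02×10^-14 J.
v = √(2K/m) = √(2·2.02×10^-14/1.67×10^-27) = 4.91×10^6 m/s.
r = mv/(qB) = (1.67×10^-27)(4.91×10^6) / [(1×1.60×10^-19)(1.57×10^-3)] = 32.7 m.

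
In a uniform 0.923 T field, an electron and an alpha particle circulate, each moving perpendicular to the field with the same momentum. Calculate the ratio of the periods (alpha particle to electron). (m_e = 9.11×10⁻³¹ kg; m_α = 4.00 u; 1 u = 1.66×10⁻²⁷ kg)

T = 2πm/(qB) is independent of speed, so T₂/T₁ = (m₂/q₂)/(m₁/q₁).
T_{alpha particle}/T_{electron} = (6.64×10^-27/2e) / (9.11×10^-31/1e) = 3640.

ratio ≈ 3640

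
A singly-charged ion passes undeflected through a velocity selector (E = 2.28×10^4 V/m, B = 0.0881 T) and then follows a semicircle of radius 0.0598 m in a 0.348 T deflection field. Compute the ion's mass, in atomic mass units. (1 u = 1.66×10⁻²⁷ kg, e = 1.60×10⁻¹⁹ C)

m ≈ 7.75 u

v = E/B₁ = 2.59×10^5 m/s.
From r = mv/(qB₂), m = qB₂r/v = (1×1.60×10^-19)(0.348)(0.0598) / (2.59×10^5) = 1.29×10^-26 kg.
In atomic mass units: m = 1.29×10^-26 / 1.66×10^-27 = 7.75 u.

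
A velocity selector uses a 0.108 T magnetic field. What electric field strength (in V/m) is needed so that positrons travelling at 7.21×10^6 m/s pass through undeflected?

qE = qvB ⇒ E = vB = (7.21×10^6)(0.108) = 7.79×10^5 V/m.

E ≈ 7.79×10^5 V/m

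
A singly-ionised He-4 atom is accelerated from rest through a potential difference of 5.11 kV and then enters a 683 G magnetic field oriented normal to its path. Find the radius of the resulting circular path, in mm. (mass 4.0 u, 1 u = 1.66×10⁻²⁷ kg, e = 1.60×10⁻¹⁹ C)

r ≈ 302 mm

The kinetic energy gained is K = qV = (1×1.60×10^-19)(5110) = 8.18×10^-16 J.
v = √(2K/m) = 4.96×10^5 m/s.
r = mv/(qB) = (6.64×10^-27)(4.96×10^5) / [(1×1.60×10^-19)(0.0683)] = 0.302 m.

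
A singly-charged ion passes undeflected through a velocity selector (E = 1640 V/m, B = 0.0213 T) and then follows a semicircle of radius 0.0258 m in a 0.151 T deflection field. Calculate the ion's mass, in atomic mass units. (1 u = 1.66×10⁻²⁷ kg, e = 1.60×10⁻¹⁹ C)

v = E/B₁ = 7.70×10^4 m/s.
From r = mv/(qB₂), m = qB₂r/v = (1×1.60×10^-19)(0.151)(0.0258) / (7.70×10^4) = 8.10×10^-27 kg.
In atomic mass units: m = 8.10×10^-27 / 1.66×10^-27 = 4.88 u.

m ≈ 4.88 u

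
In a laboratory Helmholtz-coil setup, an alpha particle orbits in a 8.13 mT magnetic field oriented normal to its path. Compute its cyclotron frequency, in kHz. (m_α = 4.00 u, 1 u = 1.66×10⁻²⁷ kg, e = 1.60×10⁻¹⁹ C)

f = qB/(2πm) = (2×1.60×10^-19)(8.13×10^-3) / [2π(6.64×10^-27)] = 6.24×10^4 Hz.

f ≈ 62.4 kHz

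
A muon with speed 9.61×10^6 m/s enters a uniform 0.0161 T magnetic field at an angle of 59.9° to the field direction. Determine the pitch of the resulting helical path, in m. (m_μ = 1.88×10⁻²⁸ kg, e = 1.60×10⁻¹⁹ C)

The velocity component along B is v∥ = v cos59.9° = 4.82×10^6 m/s.
The cyclotron period T = 2πm/(qB) = 4.59×10^-7 s is set by m, q, B alone.
Pitch = v∥·T = (4.82×10^6)(4.59×10^-7) = 2.21 m.

pitch ≈ 2.21 m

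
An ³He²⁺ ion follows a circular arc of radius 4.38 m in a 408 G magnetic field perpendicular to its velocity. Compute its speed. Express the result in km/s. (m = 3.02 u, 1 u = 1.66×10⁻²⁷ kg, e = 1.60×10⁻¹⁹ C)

From qvB = mv²/r, v = qBr/m.
v = (2×1.60×10^-19)(0.0408)(4.38) / (5.01×10^-27) = 1.14×10^7 m/s.

v ≈ 11400 km/s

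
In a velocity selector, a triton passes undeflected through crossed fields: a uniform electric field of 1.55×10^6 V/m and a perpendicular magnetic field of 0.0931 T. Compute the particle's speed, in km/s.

v ≈ 16600 km/s

For zero net force, qE = qvB, so v = E/B.
v = (1.55×10^6) / (0.0931) = 1.66×10^7 m/s.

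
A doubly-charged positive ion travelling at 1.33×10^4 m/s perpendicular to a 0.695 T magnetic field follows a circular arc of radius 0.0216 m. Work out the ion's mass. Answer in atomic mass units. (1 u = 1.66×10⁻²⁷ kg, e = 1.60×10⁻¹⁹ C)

m ≈ 218 u

qvB = mv²/r ⇒ m = qBr/v.
m = (2×1.60×10^-19)(0.695)(0.0216) / (1.33×10^4) = 3.61×10^-25 kg = 218 u.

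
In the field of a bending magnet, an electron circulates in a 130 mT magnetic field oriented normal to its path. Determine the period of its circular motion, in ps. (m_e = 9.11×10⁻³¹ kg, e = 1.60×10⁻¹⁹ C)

T ≈ 275 ps

The cyclotron period is independent of speed: T = 2πm/(qB).
T = 2π(9.11×10^-31) / [(1×1.60×10^-19)(0.130)] = 2.75×10^-10 s.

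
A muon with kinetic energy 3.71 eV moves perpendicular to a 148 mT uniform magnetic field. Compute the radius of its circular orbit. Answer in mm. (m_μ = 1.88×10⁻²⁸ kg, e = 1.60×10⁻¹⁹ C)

Convert the energy: K = 3.71 eV = 5.94×10^-19 J.
v = √(2K/m) = √(2·5.94×10^-19/1.88×10^-28) = 7.95×10^4 m/s.
r = mv/(qB) = (1.88×10^-28)(7.95×10^4) / [(1×1.60×10^-19)(0.148)] = 6.31×10^-4 m.

r ≈ 0.631 mm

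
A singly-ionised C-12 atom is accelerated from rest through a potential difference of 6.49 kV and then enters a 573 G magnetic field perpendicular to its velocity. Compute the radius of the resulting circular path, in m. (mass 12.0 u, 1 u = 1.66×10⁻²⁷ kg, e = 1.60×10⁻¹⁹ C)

The kinetic energy gained is K = qV = (1×1.60×10^-19)(6490) = 1.04×10^-15 J.
v = √(2K/m) = 3.23×10^5 m/s.
r = mv/(qB) = (1.99×10^-26)(3.23×10^5) / [(1×1.60×10^-19)(0.0573)] = 0.702 m.

r ≈ 0.702 m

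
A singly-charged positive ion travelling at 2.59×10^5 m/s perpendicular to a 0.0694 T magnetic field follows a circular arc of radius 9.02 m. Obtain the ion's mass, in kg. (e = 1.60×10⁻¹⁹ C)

m ≈ 3.87×10^-25 kg

qvB = mv²/r ⇒ m = qBr/v.
m = (1×1.60×10^-19)(0.0694)(9.02) / (2.59×10^5) = 3.87×10^-25 kg.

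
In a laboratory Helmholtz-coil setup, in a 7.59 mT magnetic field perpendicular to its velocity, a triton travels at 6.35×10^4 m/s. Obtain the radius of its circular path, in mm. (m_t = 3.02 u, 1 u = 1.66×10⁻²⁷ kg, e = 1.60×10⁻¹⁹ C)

The magnetic force provides the centripetal force: qvB = mv²/r, so r = mv/(qB).
r = (5.01×10^-27 kg)(6.35×10^4 m/s) / [(1×1.60×10^-19 C)(7.59×10^-3 T)] = 0.262 m.

r ≈ 262 mm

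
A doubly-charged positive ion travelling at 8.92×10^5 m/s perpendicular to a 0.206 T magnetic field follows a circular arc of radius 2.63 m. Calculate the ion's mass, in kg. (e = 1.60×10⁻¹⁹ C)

qvB = mv²/r ⇒ m = qBr/v.
m = (2×1.60×10^-19)(0.206)(2.63) / (8.92×10^5) = 1.94×10^-25 kg.

m ≈ 1.94×10^-25 kg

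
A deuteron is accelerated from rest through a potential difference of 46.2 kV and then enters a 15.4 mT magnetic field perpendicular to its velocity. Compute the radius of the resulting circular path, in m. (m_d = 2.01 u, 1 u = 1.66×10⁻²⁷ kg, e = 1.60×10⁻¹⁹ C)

r ≈ 2.85 m

The kinetic energy gained is K = qV = (1×1.60×10^-19)(4.62×10^4) = 7.39×10^-15 J.
v = √(2K/m) = 2.10×10^6 m/s.
r = mv/(qB) = (3.34×10^-27)(2.10×10^6) / [(1×1.60×10^-19)(0.0154)] = 2.85 m.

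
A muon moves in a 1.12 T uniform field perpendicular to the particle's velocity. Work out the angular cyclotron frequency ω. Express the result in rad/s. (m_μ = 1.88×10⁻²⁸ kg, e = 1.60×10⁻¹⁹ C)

ω ≈ 9.53×10^8 rad/s

ω = qB/m = (1×1.60×10^-19)(1.12) / (1.88×10^-28) = 9.53×10^8 rad/s.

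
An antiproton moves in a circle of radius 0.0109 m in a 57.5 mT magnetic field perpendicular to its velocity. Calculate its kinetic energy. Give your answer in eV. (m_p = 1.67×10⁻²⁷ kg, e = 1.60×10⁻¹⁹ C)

v = qBr/m = (1×1.60×10^-19)(0.0575)(0.0109) / (1.67×10^-27) = 6.00×10^4 m/s.
K = ½mv² = 0.5·(1.67×10^-27)·(6.00×10^4)² = 3.01×10^-18 J = 18.8 eV.

K ≈ 18.8 eV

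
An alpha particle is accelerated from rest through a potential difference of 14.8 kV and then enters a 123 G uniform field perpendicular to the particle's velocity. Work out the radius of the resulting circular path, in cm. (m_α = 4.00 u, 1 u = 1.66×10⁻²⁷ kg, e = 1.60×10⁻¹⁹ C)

r ≈ 201 cm

The kinetic energy gained is K = qV = (2×1.60×10^-19)(1.48×10^4) = 4.74×10^-15 J.
v = √(2K/m) = 1.19×10^6 m/s.
r = mv/(qB) = (6.64×10^-27)(1.19×10^6) / [(2×1.60×10^-19)(0.0123)] = 2.01 m.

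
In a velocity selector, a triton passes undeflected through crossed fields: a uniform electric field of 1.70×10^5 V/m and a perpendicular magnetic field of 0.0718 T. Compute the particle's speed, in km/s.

v ≈ 2370 km/s

For zero net force, qE = qvB, so v = E/B.
v = (1.70×10^5) / (0.0718) = 2.37×10^6 m/s.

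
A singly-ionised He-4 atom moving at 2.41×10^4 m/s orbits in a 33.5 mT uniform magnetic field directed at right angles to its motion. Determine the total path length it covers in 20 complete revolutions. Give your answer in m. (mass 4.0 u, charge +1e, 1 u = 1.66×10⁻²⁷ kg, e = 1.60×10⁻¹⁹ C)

r = mv/(qB) = 0.0299 m, so one revolution covers 2πr = 0.188 m.
In 20 revolutions: L = 20·2πr = 3.75 m.

L ≈ 3.75 m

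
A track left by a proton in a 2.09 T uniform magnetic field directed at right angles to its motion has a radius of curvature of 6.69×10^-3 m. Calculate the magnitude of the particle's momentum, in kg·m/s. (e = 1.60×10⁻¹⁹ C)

Since qvB = mv²/r, the momentum p = mv = qBr.
p = (1×1.60×10^-19)(2.09)(6.69×10^-3) = 2.24×10^-21 kg·m/s.

p ≈ 2.24×10^-21 kg·m/s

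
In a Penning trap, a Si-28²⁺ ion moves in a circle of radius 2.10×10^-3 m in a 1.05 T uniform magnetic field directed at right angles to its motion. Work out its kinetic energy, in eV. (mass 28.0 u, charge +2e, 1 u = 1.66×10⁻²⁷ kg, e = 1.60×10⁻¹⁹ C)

v = qBr/m = (2×1.60×10^-19)(1.05)(2.10×10^-3) / (4.65×10^-26) = 1.52×10^4 m/s.
K = ½mv² = 0.5·(4.65×10^-26)·(1.52×10^4)² = 5.36×10^-18 J = 33.5 eV.

K ≈ 33.5 eV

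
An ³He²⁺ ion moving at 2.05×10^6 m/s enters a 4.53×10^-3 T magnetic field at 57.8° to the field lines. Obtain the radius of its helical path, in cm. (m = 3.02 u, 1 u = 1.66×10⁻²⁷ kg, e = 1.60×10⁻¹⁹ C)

Only the perpendicular component v⊥ = v sin57.8° = 1.73×10^6 m/s is bent by the field.
r = m v⊥ /(qB) = (5.01×10^-27)(1.73×10^6) / [(2×1.60×10^-19)(4.53×10^-3)] = 6.00 m.

r ≈ 600 cm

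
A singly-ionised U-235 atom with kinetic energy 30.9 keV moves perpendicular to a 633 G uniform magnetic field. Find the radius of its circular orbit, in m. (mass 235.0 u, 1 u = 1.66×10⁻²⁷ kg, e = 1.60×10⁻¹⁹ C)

Convert the energy: K = 30.9 keV = 4.94×10^-15 J.
v = √(2K/m) = √(2·4.94×10^-15/3.90×10^-25) = 1.59×10^5 m/s.
r = mv/(qB) = (3.90×10^-25)(1.59×10^5) / [(1×1.60×10^-19)(0.0633)] = 6.13 m.

r ≈ 6.13 m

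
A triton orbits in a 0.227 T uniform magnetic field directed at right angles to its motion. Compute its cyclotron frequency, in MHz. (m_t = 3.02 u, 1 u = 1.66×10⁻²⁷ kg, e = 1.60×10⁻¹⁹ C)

f = qB/(2πm) = (1×1.60×10^-19)(0.227) / [2π(5.01×10^-27)] = 1.15×10^6 Hz.

f ≈ 1.15 MHz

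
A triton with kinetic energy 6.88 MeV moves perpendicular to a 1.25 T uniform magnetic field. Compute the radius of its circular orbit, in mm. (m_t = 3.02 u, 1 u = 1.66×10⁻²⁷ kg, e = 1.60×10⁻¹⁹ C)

Convert the energy: K = 6.88 MeV = 1.10×10^-12 J.
v = √(2K/m) = √(2·1.10×10^-12/5.01×10^-27) = 2.10×10^7 m/s.
r = mv/(qB) = (5.01×10^-27)(2.10×10^7) / [(1×1.60×10^-19)(1.25)] = 0.525 m.

r ≈ 525 mm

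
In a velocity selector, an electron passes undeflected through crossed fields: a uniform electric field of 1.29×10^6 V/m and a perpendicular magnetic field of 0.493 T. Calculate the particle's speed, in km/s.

For zero net force, qE = qvB, so v = E/B.
v = (1.29×10^6) / (0.493) = 2.62×10^6 m/s.

v ≈ 2620 km/s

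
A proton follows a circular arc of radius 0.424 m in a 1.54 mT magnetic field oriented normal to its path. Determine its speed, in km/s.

From qvB = mv²/r, v = qBr/m.
v = (1×1.60×10^-19)(1.54×10^-3)(0.424) / (1.67×10^-27) = 6.26×10^4 m/s.

v ≈ 62.6 km/s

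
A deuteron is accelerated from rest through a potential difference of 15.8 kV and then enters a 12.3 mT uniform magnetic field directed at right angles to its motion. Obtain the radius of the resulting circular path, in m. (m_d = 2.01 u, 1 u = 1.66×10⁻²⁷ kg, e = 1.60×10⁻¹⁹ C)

r ≈ 2.09 m

The kinetic energy gained is K = qV = (1×1.60×10^-19)(1.58×10^4) = 2.53×10^-15 J.
v = √(2K/m) = 1.23×10^6 m/s.
r = mv/(qB) = (3.34×10^-27)(1.23×10^6) / [(1×1.60×10^-19)(0.0123)] = 2.09 m.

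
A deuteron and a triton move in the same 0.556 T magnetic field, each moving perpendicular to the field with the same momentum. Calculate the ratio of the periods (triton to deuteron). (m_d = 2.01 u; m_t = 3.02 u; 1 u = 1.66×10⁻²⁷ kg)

T = 2πm/(qB) is independent of speed, so T₂/T₁ = (m₂/q₂)/(m₁/q₁).
T_{triton}/T_{deuteron} = (5.01×10^-27/1e) / (3.34×10^-27/1e) = 1.50.

ratio ≈ 1.50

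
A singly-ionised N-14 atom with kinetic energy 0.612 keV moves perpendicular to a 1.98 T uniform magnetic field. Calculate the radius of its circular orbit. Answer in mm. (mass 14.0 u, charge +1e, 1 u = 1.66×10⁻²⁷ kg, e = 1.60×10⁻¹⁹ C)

Convert the energy: K = 0.612 keV = 9.79×10^-17 J.
v = √(2K/m) = √(2·9.79×10^-17/2.32×10^-26) = 9.18×10^4 m/s.
r = mv/(qB) = (2.32×10^-26)(9.18×10^4) / [(1×1.60×10^-19)(1.98)] = 6.73×10^-3 m.

r ≈ 6.73 mm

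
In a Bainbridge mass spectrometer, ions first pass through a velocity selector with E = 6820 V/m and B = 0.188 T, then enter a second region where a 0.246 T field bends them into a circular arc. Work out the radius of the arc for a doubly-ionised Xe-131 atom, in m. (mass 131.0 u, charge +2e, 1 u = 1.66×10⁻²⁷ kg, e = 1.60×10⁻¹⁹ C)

r ≈ 0.100 m

The selector passes v = E/B = 6820/0.188 = 3.63×10^4 m/s.
In the deflection region, r = mv/(qB₂) = (2.17×10^-25)(3.63×10^4) / [(2×1.60×10^-19)(0.246)] = 0.100 m.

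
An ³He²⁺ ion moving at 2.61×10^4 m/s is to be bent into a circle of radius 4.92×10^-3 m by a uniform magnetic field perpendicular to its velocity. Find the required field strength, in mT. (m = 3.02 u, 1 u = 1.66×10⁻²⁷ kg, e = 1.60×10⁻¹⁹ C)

B ≈ 83.1 mT

qvB = mv²/r gives B = mv/(qr).
B = (5.01×10^-27)(2.61×10^4) / [(2×1.60×10^-19)(4.92×10^-3)] = 0.0831 T.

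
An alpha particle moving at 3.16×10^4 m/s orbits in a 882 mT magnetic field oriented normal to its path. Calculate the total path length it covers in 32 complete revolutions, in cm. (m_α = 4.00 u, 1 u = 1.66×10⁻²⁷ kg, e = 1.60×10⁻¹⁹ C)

r = mv/(qB) = 7.43×10^-4 m, so one revolution covers 2πr = 4.67×10^-3 m.
In 32 revolutions: L = 32·2πr = 0.149 m.

L ≈ 14.9 cm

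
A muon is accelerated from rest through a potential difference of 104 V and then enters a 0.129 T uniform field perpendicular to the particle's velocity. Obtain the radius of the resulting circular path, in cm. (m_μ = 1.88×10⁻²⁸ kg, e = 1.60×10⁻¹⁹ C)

The kinetic energy gained is K = qV = (1×1.60×10^-19)(104) = 1.66×10^-17 J.
v = √(2K/m) = 4.21×10^5 m/s.
r = mv/(qB) = (1.88×10^-28)(4.21×10^5) / [(1×1.60×10^-19)(0.129)] = 3.83×10^-3 m.

r ≈ 0.383 cm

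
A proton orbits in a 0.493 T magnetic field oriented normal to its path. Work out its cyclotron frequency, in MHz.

f = qB/(2πm) = (1×1.60×10^-19)(0.493) / [2π(1.67×10^-27)] = 7.52×10^6 Hz.

f ≈ 7.52 MHz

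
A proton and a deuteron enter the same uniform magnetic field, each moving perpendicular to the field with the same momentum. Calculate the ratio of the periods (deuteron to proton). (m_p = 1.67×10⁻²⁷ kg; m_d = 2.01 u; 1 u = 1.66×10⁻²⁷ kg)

ratio ≈ 2.00

T = 2πm/(qB) is independent of speed, so T₂/T₁ = (m₂/q₂)/(m₁/q₁).
T_{deuteron}/T_{proton} = (3.34×10^-27/1e) / (1.67×10^-27/1e) = 2.00.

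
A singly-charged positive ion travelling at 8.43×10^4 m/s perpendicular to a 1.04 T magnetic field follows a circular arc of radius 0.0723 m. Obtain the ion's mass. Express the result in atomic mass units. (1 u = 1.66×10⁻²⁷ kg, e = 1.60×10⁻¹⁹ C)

m ≈ 86.0 u

qvB = mv²/r ⇒ m = qBr/v.
m = (1×1.60×10^-19)(1.04)(0.0723) / (8.43×10^4) = 1.43×10^-25 kg = 86.0 u.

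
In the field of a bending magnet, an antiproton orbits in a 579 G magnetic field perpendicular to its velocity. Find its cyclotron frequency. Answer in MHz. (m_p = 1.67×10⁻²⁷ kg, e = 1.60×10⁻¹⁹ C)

f ≈ 0.883 MHz

f = qB/(2πm) = (1×1.60×10^-19)(0.0579) / [2π(1.67×10^-27)] = 8.83×10^5 Hz.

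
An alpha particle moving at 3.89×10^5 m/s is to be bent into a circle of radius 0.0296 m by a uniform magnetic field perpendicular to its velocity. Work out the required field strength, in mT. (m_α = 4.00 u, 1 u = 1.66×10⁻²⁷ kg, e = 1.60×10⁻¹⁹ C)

B ≈ 273 mT

qvB = mv²/r gives B = mv/(qr).
B = (6.64×10^-27)(3.89×10^5) / [(2×1.60×10^-19)(0.0296)] = 0.273 T.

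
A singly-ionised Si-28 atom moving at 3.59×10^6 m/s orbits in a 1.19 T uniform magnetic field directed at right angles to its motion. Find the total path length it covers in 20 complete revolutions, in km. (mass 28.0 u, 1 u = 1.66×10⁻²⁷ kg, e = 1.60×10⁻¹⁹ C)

r = mv/(qB) = 0.876 m, so one revolution covers 2πr = 5.51 m.
In 20 revolutions: L = 20·2πr = 110 m.

L ≈ 0.110 km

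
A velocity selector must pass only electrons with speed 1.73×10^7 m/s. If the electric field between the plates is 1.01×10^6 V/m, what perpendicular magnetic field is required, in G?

B ≈ 584 G

qE = qvB ⇒ B = E/v = (1.01×10^6) / (1.73×10^7) = 0.0584 T.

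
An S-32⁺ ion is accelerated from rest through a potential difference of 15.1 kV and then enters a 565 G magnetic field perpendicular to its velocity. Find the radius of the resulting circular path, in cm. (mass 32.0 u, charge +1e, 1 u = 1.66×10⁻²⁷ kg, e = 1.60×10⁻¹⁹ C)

The kinetic energy gained is K = qV = (1×1.60×10^-19)(1.51×10^4) = 2.42×10^-15 J.
v = √(2K/m) = 3.02×10^5 m/s.
r = mv/(qB) = (5.31×10^-26)(3.02×10^5) / [(1×1.60×10^-19)(0.0565)] = 1.77 m.

r ≈ 177 cm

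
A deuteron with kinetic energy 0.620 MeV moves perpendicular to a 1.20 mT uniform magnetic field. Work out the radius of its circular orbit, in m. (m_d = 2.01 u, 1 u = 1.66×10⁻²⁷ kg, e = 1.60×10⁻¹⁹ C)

Convert the energy: K = 0.620 MeV = 9.92×10^-14 J.
v = √(2K/m) = √(2·9.92×10^-14/3.34×10^-27) = 7.71×10^6 m/s.
r = mv/(qB) = (3.34×10^-27)(7.71×10^6) / [(1×1.60×10^-19)(1.20×10^-3)] = 134 m.

r ≈ 134 m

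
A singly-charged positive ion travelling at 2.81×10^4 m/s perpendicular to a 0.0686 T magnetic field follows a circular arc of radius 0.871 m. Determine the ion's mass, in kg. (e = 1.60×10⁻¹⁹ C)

m ≈ 3.40×10^-25 kg

qvB = mv²/r ⇒ m = qBr/v.
m = (1×1.60×10^-19)(0.0686)(0.871) / (2.81×10^4) = 3.40×10^-25 kg.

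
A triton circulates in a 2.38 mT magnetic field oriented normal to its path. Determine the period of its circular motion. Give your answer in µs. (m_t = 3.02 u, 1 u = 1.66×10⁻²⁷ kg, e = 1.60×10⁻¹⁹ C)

T ≈ 82.7 µs

The cyclotron period is independent of speed: T = 2πm/(qB).
T = 2π(5.01×10^-27) / [(1×1.60×10^-19)(2.38×10^-3)] = 8.27×10^-5 s.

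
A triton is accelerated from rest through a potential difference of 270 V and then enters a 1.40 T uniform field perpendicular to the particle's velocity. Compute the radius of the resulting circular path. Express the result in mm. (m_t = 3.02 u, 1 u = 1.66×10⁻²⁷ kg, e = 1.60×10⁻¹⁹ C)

The kinetic energy gained is K = qV = (1×1.60×10^-19)(270) = 4.32×10^-17 J.
v = √(2K/m) = 1.31×10^5 m/s.
r = mv/(qB) = (5.01×10^-27)(1.31×10^5) / [(1×1.60×10^-19)(1.40)] = 2.94×10^-3 m.

r ≈ 2.94 mm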